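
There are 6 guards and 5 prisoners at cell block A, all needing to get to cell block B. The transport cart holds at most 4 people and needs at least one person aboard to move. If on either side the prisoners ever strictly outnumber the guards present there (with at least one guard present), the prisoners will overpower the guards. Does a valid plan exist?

1. 2 prisoners → cell block B.  (cell block A: 6G 3P; cell block B: 0G 2P)
2. 1 prisoner ← cell block A.  (cell block A: 6G 4P; cell block B: 0G 1P)
3. 4 prisoners → cell block B.  (cell block A: 6G 0P; cell block B: 0G 5P)
4. 1 prisoner ← cell block A.  (cell block A: 6G 1P; cell block B: 0G 4P)
5. 4 guards → cell block B.  (cell block A: 2G 1P; cell block B: 4G 4P)
6. 1 prisoner ← cell block A.  (cell block A: 2G 2P; cell block B: 4G 3P)
7. 2 guards and 2 prisoners → cell block B.  (cell block A: 0G 0P; cell block B: 6G 5P)

Yes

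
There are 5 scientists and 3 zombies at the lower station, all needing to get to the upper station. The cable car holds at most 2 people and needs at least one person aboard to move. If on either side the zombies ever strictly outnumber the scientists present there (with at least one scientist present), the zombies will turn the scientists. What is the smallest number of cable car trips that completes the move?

13

Counting alone: each trip to the upper station takes at most 2 across and each return brings at least 1 back, so after t trips out (and t−1 returns) at most 2t − (t−1) of the 8 are across; that first reaches 8 at t = 7, so at least 13 crossings are needed.
The plan below uses exactly 13 crossings, so it is optimal:
1. 2 zombies → the upper station.  (the lower station: 5S 1Z; the upper station: 0S 2Z)
2. 1 zombie ← the lower station.  (the lower station: 5S 2Z; the upper station: 0S 1Z)
3. 2 zombies → the upper station.  (the lower station: 5S 0Z; the upper station: 0S 3Z)
4. 1 zombie ← the lower station.  (the lower station: 5S 1Z; the upper station: 0S 2Z)
5. 2 scientists → the upper station.  (the lower station: 3S 1Z; the upper station: 2S 2Z)
6. 1 zombie ← the lower station.  (the lower station: 3S 2Z; the upper station: 2S 1Z)
7. 1 scientist and 1 zombie → the upper station.  (the lower station: 2S 1Z; the upper station: 3S 2Z)
8. 1 zombie ← the lower station.  (the lower station: 2S 2Z; the upper station: 3S 1Z)
9. 2 zombies → the upper station.  (the lower station: 2S 0Z; the upper station: 3S 3Z)
10. 1 zombie ← the lower station.  (the lower station: 2S 1Z; the upper station: 3S 2Z)
11. 1 scientist and 1 zombie → the upper station.  (the lower station: 1S 0Z; the upper station: 4S 3Z)
12. 1 zombie ← the lower station.  (the lower station: 1S 1Z; the upper station: 4S 2Z)
13. 1 scientist and 1 zombie → the upper station.  (the lower station: 0S 0Z; the upper station: 5S 3Z)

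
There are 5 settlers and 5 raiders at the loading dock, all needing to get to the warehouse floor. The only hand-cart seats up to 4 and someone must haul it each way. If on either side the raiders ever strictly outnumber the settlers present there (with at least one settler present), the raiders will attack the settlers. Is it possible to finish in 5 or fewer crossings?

No

Counting alone: each trip to the warehouse floor takes at most 4 across and each return brings at least 1 back, so after t trips out (and t−1 returns) at most 4t − (t−1) of the 10 are across; that first reaches 10 at t = 3, so at least 5 crossings are needed.
The safety rule pushes this higher. Following every safe sequence of crossings, the most of the 10 that can be at the warehouse floor as the hand-cart arrives there on crossing 5 is 9 — never all 10.
So the move cannot be finished within 5 crossings. (The shortest complete plan takes 7:)
1. 2 raiders → the warehouse floor.  (the loading dock: 5S 3R; the warehouse floor: 0S 2R)
2. 1 raider ← the loading dock.  (the loading dock: 5S 4R; the warehouse floor: 0S 1R)
3. 4 raiders → the warehouse floor.  (the loading dock: 5S 0R; the warehouse floor: 0S 5R)
4. 1 raider ← the loading dock.  (the loading dock: 5S 1R; the warehouse floor: 0S 4R)
5. 4 settlers → the warehouse floor.  (the loading dock: 1S 1R; the warehouse floor: 4S 4R)
6. 1 settler and 1 raider ← the loading dock.  (the loading dock: 2S 2R; the warehouse floor: 3S 3R)
7. 2 settlers and 2 raiders → the warehouse floor.  (the loading dock: 0S 0R; the warehouse floor: 5S 5R)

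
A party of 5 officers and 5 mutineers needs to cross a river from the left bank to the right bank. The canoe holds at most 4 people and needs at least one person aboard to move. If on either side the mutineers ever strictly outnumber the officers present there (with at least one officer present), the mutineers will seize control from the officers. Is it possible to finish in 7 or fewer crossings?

Yes

Yes — this plan uses 7 crossings (≤ 7):
1. 2 mutineers → the right bank.  (the left bank: 5O 3M; the right bank: 0O 2M)
2. 1 mutineer ← the left bank.  (the left bank: 5O 4M; the right bank: 0O 1M)
3. 4 mutineers → the right bank.  (the left bank: 5O 0M; the right bank: 0O 5M)
4. 1 mutineer ← the left bank.  (the left bank: 5O 1M; the right bank: 0O 4M)
5. 4 officers → the right bank.  (the left bank: 1O 1M; the right bank: 4O 4M)
6. 1 officer and 1 mutineer ← the left bank.  (the left bank: 2O 2M; the right bank: 3O 3M)
7. 2 officers and 2 mutineers → the right bank.  (the left bank: 0O 0M; the right bank: 5O 5M)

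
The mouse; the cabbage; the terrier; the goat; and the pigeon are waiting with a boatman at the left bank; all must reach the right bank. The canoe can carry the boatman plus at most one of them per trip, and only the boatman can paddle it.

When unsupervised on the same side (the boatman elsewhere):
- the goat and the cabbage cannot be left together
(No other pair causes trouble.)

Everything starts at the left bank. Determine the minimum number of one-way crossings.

Counting alone: the boatman can take at most 1 across per trip to the right bank, so moving all 5 needs at least 5 loaded trips out, with a return between consecutive ones — at least 9 crossings.
The plan below uses exactly 9 crossings, so it is optimal:
1. Boatman goes to the right bank with the cabbage.  [the left bank: the goat, the mouse, the pigeon, the terrier | the right bank: the cabbage]
2. Boatman goes back to the left bank alone.  [the left bank: the goat, the mouse, the pigeon, the terrier | the right bank: the cabbage]
3. Boatman goes to the right bank with the mouse.  [the left bank: the goat, the pigeon, the terrier | the right bank: the cabbage, the mouse]
4. Boatman goes back to the left bank alone.  [the left bank: the goat, the pigeon, the terrier | the right bank: the cabbage, the mouse]
5. Boatman goes to the right bank with the terrier.  [the left bank: the goat, the pigeon | the right bank: the cabbage, the mouse, the terrier]
6. Boatman goes back to the left bank alone.  [the left bank: the goat, the pigeon | the right bank: the cabbage, the mouse, the terrier]
7. Boatman goes to the right bank with the pigeon.  [the left bank: the goat | the right bank: the cabbage, the mouse, the pigeon, the terrier]
8. Boatman goes back to the left bank alone.  [the left bank: the goat | the right bank: the cabbage, the mouse, the pigeon, the terrier]
9. Boatman goes to the right bank with the goat.  [the left bank: — | the right bank: the cabbage, the goat, the mouse, the pigeon, the terrier]

9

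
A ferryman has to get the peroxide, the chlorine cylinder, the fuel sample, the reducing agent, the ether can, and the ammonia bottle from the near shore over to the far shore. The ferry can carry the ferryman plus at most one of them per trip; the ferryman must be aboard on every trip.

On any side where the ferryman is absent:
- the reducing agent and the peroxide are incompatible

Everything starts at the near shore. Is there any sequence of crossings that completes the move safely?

1. Ferryman goes to the far shore with the peroxide.
2. Ferryman goes back to the near shore alone.
3. Ferryman goes to the far shore with the chlorine cylinder.
4. Ferryman goes back to the near shore alone.
5. Ferryman goes to the far shore with the fuel sample.
6. Ferryman goes back to the near shore alone.
7. Ferryman goes to the far shore with the ether can.
8. Ferryman goes back to the near shore alone.
9. Ferryman goes to the far shore with the ammonia bottle.
10. Ferryman goes back to the near shore alone.
11. Ferryman goes to the far shore with the reducing agent.

Yes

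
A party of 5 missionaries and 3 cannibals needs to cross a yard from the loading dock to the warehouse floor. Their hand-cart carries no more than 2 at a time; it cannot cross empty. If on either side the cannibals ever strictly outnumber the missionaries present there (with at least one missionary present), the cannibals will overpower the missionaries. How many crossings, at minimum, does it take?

13

Counting alone: each trip to the warehouse floor takes at most 2 across and each return brings at least 1 back, so after t trips out (and t−1 returns) at most 2t − (t−1) of the 8 are across; that first reaches 8 at t = 7, so at least 13 crossings are needed.
The plan below uses exactly 13 crossings, so it is optimal:
1. 2 cannibals → the warehouse floor.  (the loading dock: 5M 1C; the warehouse floor: 0M 2C)
2. 1 cannibal ← the loading dock.  (the loading dock: 5M 2C; the warehouse floor: 0M 1C)
3. 2 cannibals → the warehouse floor.  (the loading dock: 5M 0C; the warehouse floor: 0M 3C)
4. 1 cannibal ← the loading dock.  (the loading dock: 5M 1C; the warehouse floor: 0M 2C)
5. 2 missionaries → the warehouse floor.  (the loading dock: 3M 1C; the warehouse floor: 2M 2C)
6. 1 cannibal ← the loading dock.  (the loading dock: 3M 2C; the warehouse floor: 2M 1C)
7. 1 missionary and 1 cannibal → the warehouse floor.  (the loading dock: 2M 1C; the warehouse floor: 3M 2C)
8. 1 cannibal ← the loading dock.  (the loading dock: 2M 2C; the warehouse floor: 3M 1C)
9. 2 cannibals → the warehouse floor.  (the loading dock: 2M 0C; the warehouse floor: 3M 3C)
10. 1 cannibal ← the loading dock.  (the loading dock: 2M 1C; the warehouse floor: 3M 2C)
11. 1 missionary and 1 cannibal → the warehouse floor.  (the loading dock: 1M 0C; the warehouse floor: 4M 3C)
12. 1 cannibal ← the loading dock.  (the loading dock: 1M 1C; the warehouse floor: 4M 2C)
13. 1 missionary and 1 cannibal → the warehouse floor.  (the loading dock: 0M 0C; the warehouse floor: 5M 3C)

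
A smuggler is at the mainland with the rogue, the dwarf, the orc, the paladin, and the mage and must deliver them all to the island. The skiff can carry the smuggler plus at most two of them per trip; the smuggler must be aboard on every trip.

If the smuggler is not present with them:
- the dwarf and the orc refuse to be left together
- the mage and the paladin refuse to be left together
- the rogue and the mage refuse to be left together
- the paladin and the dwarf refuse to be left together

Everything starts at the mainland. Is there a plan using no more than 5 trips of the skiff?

Counting alone: the smuggler can take at most 2 across per trip to the island, so moving all 5 needs at least 3 loaded trips out, with a return between consecutive ones — at least 5 crossings.
The safety rule pushes this higher. Following every safe sequence of crossings, the most of the 5 that can be at the island as the skiff arrives there on crossing 5 is 4 — never all 5.
So the move cannot be finished within 5 crossings. (The shortest complete plan takes 7:)
1. Smuggler goes to the island with the dwarf and the mage.
2. Smuggler goes back to the mainland alone.
3. Smuggler goes to the island with the rogue.
4. Smuggler goes back to the mainland with the mage.
5. Smuggler goes to the island with the orc and the paladin.
6. Smuggler goes back to the mainland with the dwarf.
7. Smuggler goes to the island with the dwarf and the mage.

No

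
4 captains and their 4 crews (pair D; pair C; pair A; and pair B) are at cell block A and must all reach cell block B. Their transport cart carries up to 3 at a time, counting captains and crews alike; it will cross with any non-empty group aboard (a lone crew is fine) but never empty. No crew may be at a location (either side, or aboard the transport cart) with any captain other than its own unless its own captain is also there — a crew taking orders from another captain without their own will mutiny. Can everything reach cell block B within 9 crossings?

Yes — this plan uses 9 crossings (≤ 9):
1. captain D and crew D cross → cell block B.
2. captain D crosses ← cell block A.
3. captain C, captain D, and crew C cross → cell block B.
4. captain D and crew D cross ← cell block A.
5. captain A, captain B, and captain D cross → cell block B.
6. crew C crosses ← cell block A.
7. crew C and crew D cross → cell block B.
8. crew D crosses ← cell block A.
9. crew A, crew B, and crew D cross → cell block B.

Yes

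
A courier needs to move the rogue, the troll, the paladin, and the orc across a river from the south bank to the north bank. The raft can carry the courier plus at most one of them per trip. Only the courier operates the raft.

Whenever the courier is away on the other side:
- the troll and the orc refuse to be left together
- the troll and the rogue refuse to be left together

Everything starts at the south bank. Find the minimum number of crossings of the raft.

Counting alone: the courier can take at most 1 across per trip to the north bank, so moving all 4 needs at least 4 loaded trips out, with a return between consecutive ones — at least 7 crossings.
The safety rule pushes this higher. Following every safe sequence of crossings, the most of the 4 that can be at the north bank as the raft arrives there on crossing 7 is 3 — never all 4.
So no plan with fewer than 9 crossings exists, and this one achieves 9:
1. Courier goes to the north bank with the troll.  [the south bank: the orc, the paladin, the rogue | the north bank: the troll]
2. Courier goes back to the south bank alone.  [the south bank: the orc, the paladin, the rogue | the north bank: the troll]
3. Courier goes to the north bank with the rogue.  [the south bank: the orc, the paladin | the north bank: the rogue, the troll]
4. Courier goes back to the south bank with the troll.  [the south bank: the orc, the paladin, the troll | the north bank: the rogue]
5. Courier goes to the north bank with the orc.  [the south bank: the paladin, the troll | the north bank: the orc, the rogue]
6. Courier goes back to the south bank alone.  [the south bank: the paladin, the troll | the north bank: the orc, the rogue]
7. Courier goes to the north bank with the paladin.  [the south bank: the troll | the north bank: the orc, the paladin, the rogue]
8. Courier goes back to the south bank alone.  [the south bank: the troll | the north bank: the orc, the paladin, the rogue]
9. Courier goes to the north bank with the troll.  [the south bank: — | the north bank: the orc, the paladin, the rogue, the troll]

9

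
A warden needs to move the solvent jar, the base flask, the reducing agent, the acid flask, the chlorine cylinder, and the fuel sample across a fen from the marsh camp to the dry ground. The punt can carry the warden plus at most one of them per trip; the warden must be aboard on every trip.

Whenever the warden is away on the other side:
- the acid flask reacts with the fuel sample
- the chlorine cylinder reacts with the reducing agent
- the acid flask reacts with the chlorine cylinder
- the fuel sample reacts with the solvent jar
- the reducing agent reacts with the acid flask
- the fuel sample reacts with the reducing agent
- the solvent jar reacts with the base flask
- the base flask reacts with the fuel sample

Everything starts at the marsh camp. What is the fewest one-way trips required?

impossible

Whatever the first load, the items left behind include a forbidden pair without the warden. No opening move is safe, so no plan exists.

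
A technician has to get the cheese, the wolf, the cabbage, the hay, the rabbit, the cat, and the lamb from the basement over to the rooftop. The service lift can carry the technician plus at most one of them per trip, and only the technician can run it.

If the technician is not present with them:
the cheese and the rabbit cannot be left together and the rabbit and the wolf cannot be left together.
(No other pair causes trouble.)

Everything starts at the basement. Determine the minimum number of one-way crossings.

15

Counting alone: the technician can take at most 1 across per trip to the rooftop, so moving all 7 needs at least 7 loaded trips out, with a return between consecutive ones — at least 13 crossings.
The safety rule pushes this higher. Following every safe sequence of crossings, the most of the 7 that can be at the rooftop as the service lift arrives there on crossing 13 is 6 — never all 7.
So no plan with fewer than 15 crossings exists, and this one achieves 15:
1. Technician goes to the rooftop with the rabbit.  [the basement: the cabbage, the cat, the cheese, the hay, the lamb, the wolf | the rooftop: the rabbit]
2. Technician goes back to the basement alone.  [the basement: the cabbage, the cat, the cheese, the hay, the lamb, the wolf | the rooftop: the rabbit]
3. Technician goes to the rooftop with the cheese.  [the basement: the cabbage, the cat, the hay, the lamb, the wolf | the rooftop: the cheese, the rabbit]
4. Technician goes back to the basement with the rabbit.  [the basement: the cabbage, the cat, the hay, the lamb, the rabbit, the wolf | the rooftop: the cheese]
5. Technician goes to the rooftop with the wolf.  [the basement: the cabbage, the cat, the hay, the lamb, the rabbit | the rooftop: the cheese, the wolf]
6. Technician goes back to the basement alone.  [the basement: the cabbage, the cat, the hay, the lamb, the rabbit | the rooftop: the cheese, the wolf]
7. Technician goes to the rooftop with the cabbage.  [the basement: the cat, the hay, the lamb, the rabbit | the rooftop: the cabbage, the cheese, the wolf]
8. Technician goes back to the basement alone.  [the basement: the cat, the hay, the lamb, the rabbit | the rooftop: the cabbage, the cheese, the wolf]
9. Technician goes to the rooftop with the hay.  [the basement: the cat, the lamb, the rabbit | the rooftop: the cabbage, the cheese, the hay, the wolf]
10. Technician goes back to the basement alone.  [the basement: the cat, the lamb, the rabbit | the rooftop: the cabbage, the cheese, the hay, the wolf]
11. Technician goes to the rooftop with the cat.  [the basement: the lamb, the rabbit | the rooftop: the cabbage, the cat, the cheese, the hay, the wolf]
12. Technician goes back to the basement alone.  [the basement: the lamb, the rabbit | the rooftop: the cabbage, the cat, the cheese, the hay, the wolf]
13. Technician goes to the rooftop with the lamb.  [the basement: the rabbit | the rooftop: the cabbage, the cat, the cheese, the hay, the lamb, the wolf]
14. Technician goes back to the basement alone.  [the basement: the rabbit | the rooftop: the cabbage, the cat, the cheese, the hay, the lamb, the wolf]
15. Technician goes to the rooftop with the rabbit.  [the basement: — | the rooftop: the cabbage, the cat, the cheese, the hay, the lamb, the rabbit, the wolf]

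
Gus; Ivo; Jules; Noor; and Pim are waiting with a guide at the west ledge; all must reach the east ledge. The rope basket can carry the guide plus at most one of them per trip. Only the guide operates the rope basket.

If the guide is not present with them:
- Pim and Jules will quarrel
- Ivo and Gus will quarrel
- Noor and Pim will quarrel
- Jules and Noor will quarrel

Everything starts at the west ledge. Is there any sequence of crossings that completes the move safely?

Whatever the first load, the items left behind include a forbidden pair without the guide. No opening move is safe, so no plan exists.

No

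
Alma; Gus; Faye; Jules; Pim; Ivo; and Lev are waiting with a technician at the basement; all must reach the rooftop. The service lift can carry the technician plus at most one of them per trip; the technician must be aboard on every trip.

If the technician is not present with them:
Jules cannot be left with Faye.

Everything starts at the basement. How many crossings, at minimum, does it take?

13

Counting alone: the technician can take at most 1 across per trip to the rooftop, so moving all 7 needs at least 7 loaded trips out, with a return between consecutive ones — at least 13 crossings.
The plan below uses exactly 13 crossings, so it is optimal:
1. Technician goes to the rooftop with Faye.
2. Technician goes back to the basement alone.
3. Technician goes to the rooftop with Alma.
4. Technician goes back to the basement alone.
5. Technician goes to the rooftop with Gus.
6. Technician goes back to the basement alone.
7. Technician goes to the rooftop with Pim.
8. Technician goes back to the basement alone.
9. Technician goes to the rooftop with Ivo.
10. Technician goes back to the basement alone.
11. Technician goes to the rooftop with Lev.
12. Technician goes back to the basement alone.
13. Technician goes to the rooftop with Jules.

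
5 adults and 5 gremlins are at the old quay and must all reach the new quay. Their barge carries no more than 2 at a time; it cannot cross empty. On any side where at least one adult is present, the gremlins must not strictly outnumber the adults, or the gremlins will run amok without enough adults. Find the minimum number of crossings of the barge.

Following every safe sequence of crossings from the start, the most of the 10 that can be at the new quay as the barge arrives there on crossings 1, 3, 5, 7 is 2, 3, 4, 5 respectively; the best ever achieved is 5 of 10.
From crossing 9 on, no configuration arises that was not already reachable earlier: only 13 distinct safe configurations (who is on which side, and where the barge is) can ever be reached, none of them has everyone across, and every continuation just revisits them. They are: 0 adults + 0 gremlins across (barge back at the start); 0 adults + 1 gremlin across (barge there); 0 adults + 1 gremlin across (barge back at the start); 0 adults + 2 gremlins across (barge there); 0 adults + 2 gremlins across (barge back at the start); 0 adults + 3 gremlins across (barge there); 0 adults + 3 gremlins across (barge back at the start); 0 adults + 4 gremlins across (barge there); 0 adults + 4 gremlins across (barge back at the start); 0 adults + 5 gremlins across (barge there); 1 adult + 1 gremlin across (barge there); 1 adult + 1 gremlin across (barge back at the start); 2 adults + 2 gremlins across (barge there). So no valid plan exists.

impossible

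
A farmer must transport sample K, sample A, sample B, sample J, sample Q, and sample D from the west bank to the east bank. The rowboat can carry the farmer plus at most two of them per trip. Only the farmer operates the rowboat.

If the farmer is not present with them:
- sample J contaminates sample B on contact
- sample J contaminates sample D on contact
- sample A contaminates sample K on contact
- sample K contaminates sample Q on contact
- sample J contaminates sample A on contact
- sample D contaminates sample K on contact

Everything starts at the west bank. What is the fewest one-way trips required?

Counting alone: the farmer can take at most 2 across per trip to the east bank, so moving all 6 needs at least 3 loaded trips out, with a return between consecutive ones — at least 5 crossings.
The safety rule pushes this higher. Following every safe sequence of crossings, the most of the 6 that can be at the east bank as the rowboat arrives there on crossing 5 is 4 — never all 6.
So no plan with fewer than 7 crossings exists, and this one achieves 7:
1. Farmer goes to the east bank with sample J and sample K.
2. Farmer goes back to the west bank alone.
3. Farmer goes to the east bank with sample A and sample B.
4. Farmer goes back to the west bank with sample J and sample K.
5. Farmer goes to the east bank with sample D and sample Q.
6. Farmer goes back to the west bank alone.
7. Farmer goes to the east bank with sample J and sample K.

7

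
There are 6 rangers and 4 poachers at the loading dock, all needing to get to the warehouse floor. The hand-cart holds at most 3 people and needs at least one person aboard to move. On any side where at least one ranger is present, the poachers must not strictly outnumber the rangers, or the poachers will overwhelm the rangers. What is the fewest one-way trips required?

Counting alone: each trip to the warehouse floor takes at most 3 across and each return brings at least 1 back, so after t trips out (and t−1 returns) at most 3t − (t−1) of the 10 are across; that first reaches 10 at t = 5, so at least 9 crossings are needed.
The plan below uses exactly 9 crossings, so it is optimal:
1. 2 poachers → the warehouse floor.  (the loading dock: 6R 2P; the warehouse floor: 0R 2P)
2. 1 poacher ← the loading dock.  (the loading dock: 6R 3P; the warehouse floor: 0R 1P)
3. 3 poachers → the warehouse floor.  (the loading dock: 6R 0P; the warehouse floor: 0R 4P)
4. 1 poacher ← the loading dock.  (the loading dock: 6R 1P; the warehouse floor: 0R 3P)
5. 3 rangers → the warehouse floor.  (the loading dock: 3R 1P; the warehouse floor: 3R 3P)
6. 1 poacher ← the loading dock.  (the loading dock: 3R 2P; the warehouse floor: 3R 2P)
7. 1 ranger and 2 poachers → the warehouse floor.  (the loading dock: 2R 0P; the warehouse floor: 4R 4P)
8. 1 poacher ← the loading dock.  (the loading dock: 2R 1P; the warehouse floor: 4R 3P)
9. 2 rangers and 1 poacher → the warehouse floor.  (the loading dock: 0R 0P; the warehouse floor: 6R 4P)

9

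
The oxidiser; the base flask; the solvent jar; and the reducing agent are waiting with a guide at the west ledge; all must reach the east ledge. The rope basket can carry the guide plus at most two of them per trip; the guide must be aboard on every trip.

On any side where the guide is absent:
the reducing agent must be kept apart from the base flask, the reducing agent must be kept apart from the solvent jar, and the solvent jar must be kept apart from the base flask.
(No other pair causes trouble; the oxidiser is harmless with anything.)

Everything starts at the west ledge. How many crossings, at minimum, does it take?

5

Counting alone: the guide can take at most 2 across per trip to the east ledge, so moving all 4 needs at least 2 loaded trips out, with a return between consecutive ones — at least 3 crossings.
The safety rule pushes this higher. Following every safe sequence of crossings, the most of the 4 that can be at the east ledge as the rope basket arrives there on crossing 3 is 3 — never all 4.
So no plan with fewer than 5 crossings exists, and this one achieves 5:
1. Guide goes to the east ledge with the base flask and the solvent jar.  [the west ledge: the oxidiser, the reducing agent | the east ledge: the base flask, the solvent jar]
2. Guide goes back to the west ledge with the base flask.  [the west ledge: the base flask, the oxidiser, the reducing agent | the east ledge: the solvent jar]
3. Guide goes to the east ledge with the base flask and the oxidiser.  [the west ledge: the reducing agent | the east ledge: the base flask, the oxidiser, the solvent jar]
4. Guide goes back to the west ledge with the base flask.  [the west ledge: the base flask, the reducing agent | the east ledge: the oxidiser, the solvent jar]
5. Guide goes to the east ledge with the base flask and the reducing agent.  [the west ledge: — | the east ledge: the base flask, the oxidiser, the reducing agent, the solvent jar]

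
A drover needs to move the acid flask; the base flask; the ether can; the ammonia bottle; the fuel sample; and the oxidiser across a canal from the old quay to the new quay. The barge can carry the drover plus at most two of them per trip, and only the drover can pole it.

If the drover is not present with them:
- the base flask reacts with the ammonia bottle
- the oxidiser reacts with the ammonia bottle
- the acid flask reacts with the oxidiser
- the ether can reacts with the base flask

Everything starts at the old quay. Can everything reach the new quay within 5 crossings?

Counting alone: the drover can take at most 2 across per trip to the new quay, so moving all 6 needs at least 3 loaded trips out, with a return between consecutive ones — at least 5 crossings.
The safety rule pushes this higher. Following every safe sequence of crossings, the most of the 6 that can be at the new quay as the barge arrives there on crossing 5 is 5 — never all 6.
So the move cannot be finished within 5 crossings. (The shortest complete plan takes 7:)
1. Drover goes to the new quay with the base flask and the oxidiser.
2. Drover goes back to the old quay alone.
3. Drover goes to the new quay with the acid flask and the ether can.
4. Drover goes back to the old quay with the base flask and the oxidiser.
5. Drover goes to the new quay with the ammonia bottle and the fuel sample.
6. Drover goes back to the old quay alone.
7. Drover goes to the new quay with the base flask and the oxidiser.

No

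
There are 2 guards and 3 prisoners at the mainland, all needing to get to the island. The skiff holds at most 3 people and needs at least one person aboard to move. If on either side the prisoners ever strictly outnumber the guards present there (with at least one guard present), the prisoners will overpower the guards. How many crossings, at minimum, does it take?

impossible

The prisoners already outnumber the guards at the mainland before anyone moves, so the starting position itself is disallowed.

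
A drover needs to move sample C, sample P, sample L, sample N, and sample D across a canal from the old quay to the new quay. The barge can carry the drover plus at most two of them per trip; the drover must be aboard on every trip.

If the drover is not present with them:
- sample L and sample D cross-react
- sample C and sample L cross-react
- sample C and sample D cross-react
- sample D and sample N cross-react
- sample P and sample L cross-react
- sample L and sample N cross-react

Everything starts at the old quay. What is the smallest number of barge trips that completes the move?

Counting alone: the drover can take at most 2 across per trip to the new quay, so moving all 5 needs at least 3 loaded trips out, with a return between consecutive ones — at least 5 crossings.
The safety rule pushes this higher. Following every safe sequence of crossings, the most of the 5 that can be at the new quay as the barge arrives there on crossing 5 is 4 — never all 5.
So no plan with fewer than 7 crossings exists, and this one achieves 7:
1. Drover goes to the new quay with sample D and sample L.  [the old quay: sample C, sample N, sample P | the new quay: sample D, sample L]
2. Drover goes back to the old quay with sample L.  [the old quay: sample C, sample L, sample N, sample P | the new quay: sample D]
3. Drover goes to the new quay with sample L and sample P.  [the old quay: sample C, sample N | the new quay: sample D, sample L, sample P]
4. Drover goes back to the old quay with sample L.  [the old quay: sample C, sample L, sample N | the new quay: sample D, sample P]
5. Drover goes to the new quay with sample C and sample N.  [the old quay: sample L | the new quay: sample C, sample D, sample N, sample P]
6. Drover goes back to the old quay with sample D.  [the old quay: sample D, sample L | the new quay: sample C, sample N, sample P]
7. Drover goes to the new quay with sample D and sample L.  [the old quay: — | the new quay: sample C, sample D, sample L, sample N, sample P]

7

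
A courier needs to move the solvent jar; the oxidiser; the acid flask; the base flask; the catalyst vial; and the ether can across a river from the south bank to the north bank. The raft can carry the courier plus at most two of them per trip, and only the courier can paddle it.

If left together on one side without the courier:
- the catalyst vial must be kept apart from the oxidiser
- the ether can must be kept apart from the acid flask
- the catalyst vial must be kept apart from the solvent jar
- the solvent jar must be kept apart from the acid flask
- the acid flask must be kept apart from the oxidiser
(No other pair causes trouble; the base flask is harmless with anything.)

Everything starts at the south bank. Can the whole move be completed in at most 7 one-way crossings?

Yes

Yes — this plan uses 7 crossings (≤ 7):
1. Courier goes to the north bank with the acid flask and the catalyst vial.
2. Courier goes back to the south bank alone.
3. Courier goes to the north bank with the oxidiser and the solvent jar.
4. Courier goes back to the south bank with the acid flask and the catalyst vial.
5. Courier goes to the north bank with the base flask and the ether can.
6. Courier goes back to the south bank alone.
7. Courier goes to the north bank with the acid flask and the catalyst vial.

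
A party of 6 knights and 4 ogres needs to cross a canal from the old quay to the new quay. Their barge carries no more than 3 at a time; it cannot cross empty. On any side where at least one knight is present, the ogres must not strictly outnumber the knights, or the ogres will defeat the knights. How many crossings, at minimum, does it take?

Counting alone: each trip to the new quay takes at most 3 across and each return brings at least 1 back, so after t trips out (and t−1 returns) at most 3t − (t−1) of the 10 are across; that first reaches 10 at t = 5, so at least 9 crossings are needed.
The plan below uses exactly 9 crossings, so it is optimal:
1. 2 ogres → the new quay.  (the old quay: 6K 2O; the new quay: 0K 2O)
2. 1 ogre ← the old quay.  (the old quay: 6K 3O; the new quay: 0K 1O)
3. 3 ogres → the new quay.  (the old quay: 6K 0O; the new quay: 0K 4O)
4. 1 ogre ← the old quay.  (the old quay: 6K 1O; the new quay: 0K 3O)
5. 3 knights → the new quay.  (the old quay: 3K 1O; the new quay: 3K 3O)
6. 1 ogre ← the old quay.  (the old quay: 3K 2O; the new quay: 3K 2O)
7. 1 knight and 2 ogres → the new quay.  (the old quay: 2K 0O; the new quay: 4K 4O)
8. 1 ogre ← the old quay.  (the old quay: 2K 1O; the new quay: 4K 3O)
9. 2 knights and 1 ogre → the new quay.  (the old quay: 0K 0O; the new quay: 6K 4O)

9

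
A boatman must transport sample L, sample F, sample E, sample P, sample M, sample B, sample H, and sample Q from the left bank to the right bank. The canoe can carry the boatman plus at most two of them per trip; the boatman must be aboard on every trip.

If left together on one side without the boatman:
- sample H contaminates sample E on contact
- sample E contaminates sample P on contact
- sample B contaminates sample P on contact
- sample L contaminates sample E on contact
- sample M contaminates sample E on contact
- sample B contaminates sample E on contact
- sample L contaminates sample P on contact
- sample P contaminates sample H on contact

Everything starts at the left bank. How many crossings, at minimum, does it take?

impossible

Following every safe sequence of crossings from the start, the most of the 8 that can be at the right bank as the canoe arrives there on crossings 1, 3, 5, 7, 9 is 2, 3, 4, 5, 6 respectively; the best ever achieved is 6 of 8.
From crossing 11 on, no configuration arises that was not already reachable earlier: only 76 distinct safe configurations (who is on which side, and where the canoe is) can ever be reached, none of them has everyone across, and every continuation just revisits them. So no valid plan exists.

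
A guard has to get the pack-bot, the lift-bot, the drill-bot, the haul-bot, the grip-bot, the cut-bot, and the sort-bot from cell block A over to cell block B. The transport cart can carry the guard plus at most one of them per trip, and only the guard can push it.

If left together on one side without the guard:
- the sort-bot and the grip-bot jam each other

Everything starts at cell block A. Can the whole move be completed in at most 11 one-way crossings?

No

Counting alone: the guard can take at most 1 across per trip to cell block B, so moving all 7 needs at least 7 loaded trips out, with a return between consecutive ones — at least 13 crossings.
Since 11 < 13, 11 crossings cannot be enough. (The shortest complete plan in fact takes 13:)
1. Guard goes to cell block B with the grip-bot.
2. Guard goes back to cell block A alone.
3. Guard goes to cell block B with the pack-bot.
4. Guard goes back to cell block A alone.
5. Guard goes to cell block B with the lift-bot.
6. Guard goes back to cell block A alone.
7. Guard goes to cell block B with the drill-bot.
8. Guard goes back to cell block A alone.
9. Guard goes to cell block B with the haul-bot.
10. Guard goes back to cell block A alone.
11. Guard goes to cell block B with the cut-bot.
12. Guard goes back to cell block A alone.
13. Guard goes to cell block B with the sort-bot.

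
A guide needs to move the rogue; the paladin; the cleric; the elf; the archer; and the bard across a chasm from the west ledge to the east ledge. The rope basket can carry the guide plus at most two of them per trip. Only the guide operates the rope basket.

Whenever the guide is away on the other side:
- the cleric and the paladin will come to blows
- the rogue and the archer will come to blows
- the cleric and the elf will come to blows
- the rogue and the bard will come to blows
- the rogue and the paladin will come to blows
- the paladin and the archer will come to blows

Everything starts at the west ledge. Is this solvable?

No

Whatever the first load, the items left behind include a forbidden pair without the guide. No opening move is safe, so no plan exists.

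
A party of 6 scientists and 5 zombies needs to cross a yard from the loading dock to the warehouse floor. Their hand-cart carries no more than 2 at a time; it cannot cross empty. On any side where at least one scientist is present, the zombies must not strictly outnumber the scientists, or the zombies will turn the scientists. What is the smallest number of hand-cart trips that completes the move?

Counting alone: each trip to the warehouse floor takes at most 2 across and each return brings at least 1 back, so after t trips out (and t−1 returns) at most 2t − (t−1) of the 11 are across; that first reaches 11 at t = 10, so at least 19 crossings are needed.
The plan below uses exactly 19 crossings, so it is optimal:
1. 2 zombies → the warehouse floor.  (the loading dock: 6S 3Z; the warehouse floor: 0S 2Z)
2. 1 zombie ← the loading dock.  (the loading dock: 6S 4Z; the warehouse floor: 0S 1Z)
3. 2 zombies → the warehouse floor.  (the loading dock: 6S 2Z; the warehouse floor: 0S 3Z)
4. 1 zombie ← the loading dock.  (the loading dock: 6S 3Z; the warehouse floor: 0S 2Z)
5. 2 scientists → the warehouse floor.  (the loading dock: 4S 3Z; the warehouse floor: 2S 2Z)
6. 1 zombie ← the loading dock.  (the loading dock: 4S 4Z; the warehouse floor: 2S 1Z)
7. 1 scientist and 1 zombie → the warehouse floor.  (the loading dock: 3S 3Z; the warehouse floor: 3S 2Z)
8. 1 scientist ← the loading dock.  (the loading dock: 4S 3Z; the warehouse floor: 2S 2Z)
9. 1 scientist and 1 zombie → the warehouse floor.  (the loading dock: 3S 2Z; the warehouse floor: 3S 3Z)
10. 1 zombie ← the loading dock.  (the loading dock: 3S 3Z; the warehouse floor: 3S 2Z)
11. 1 scientist and 1 zombie → the warehouse floor.  (the loading dock: 2S 2Z; the warehouse floor: 4S 3Z)
12. 1 scientist ← the loading dock.  (the loading dock: 3S 2Z; the warehouse floor: 3S 3Z)
13. 1 scientist and 1 zombie → the warehouse floor.  (the loading dock: 2S 1Z; the warehouse floor: 4S 4Z)
14. 1 zombie ← the loading dock.  (the loading dock: 2S 2Z; the warehouse floor: 4S 3Z)
15. 1 scientist and 1 zombie → the warehouse floor.  (the loading dock: 1S 1Z; the warehouse floor: 5S 4Z)
16. 1 scientist ← the loading dock.  (the loading dock: 2S 1Z; the warehouse floor: 4S 4Z)
17. 1 scientist and 1 zombie → the warehouse floor.  (the loading dock: 1S 0Z; the warehouse floor: 5S 5Z)
18. 1 zombie ← the loading dock.  (the loading dock: 1S 1Z; the warehouse floor: 5S 4Z)
19. 1 scientist and 1 zombie → the warehouse floor.  (the loading dock: 0S 0Z; the warehouse floor: 6S 5Z)

19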